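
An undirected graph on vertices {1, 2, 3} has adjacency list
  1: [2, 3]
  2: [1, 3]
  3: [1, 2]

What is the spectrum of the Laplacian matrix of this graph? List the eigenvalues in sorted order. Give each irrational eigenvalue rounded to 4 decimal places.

[0, 3, 3]

Reading degrees in the order [1, 2, 3] gives [2, 2, 2]; set D = diag(2, 2, 2) and form L = D - A. Since every row of L sums to 0, the all-ones vector is in the kernel and 0 is an eigenvalue. The single zero eigenvalue shows the graph is connected. There is one zero in the spectrum, matching the 1 component.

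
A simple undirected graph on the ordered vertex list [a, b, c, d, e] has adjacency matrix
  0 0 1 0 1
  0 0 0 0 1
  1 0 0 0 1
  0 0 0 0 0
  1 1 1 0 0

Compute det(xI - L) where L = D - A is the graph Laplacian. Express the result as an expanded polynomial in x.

x^5 - 8x^4 + 19x^3 - 12x^2

Reading degrees in the order [a, b, c, d, e] gives [2, 1, 2, 0, 3]; set D = diag(2, 1, 2, 0, 3) and form L = D - A. L has integer entries, so p(x) = det(xI - L) has integer coefficients. Expanding the determinant yields x^5 - 8x^4 + 19x^3 - 12x^2. The constant term is 0 because L is singular (the all-ones vector lies in its kernel). There are 2 zeros in the spectrum, matching the 2 components. The largest eigenvalue, 4, is at most the vertex count 5.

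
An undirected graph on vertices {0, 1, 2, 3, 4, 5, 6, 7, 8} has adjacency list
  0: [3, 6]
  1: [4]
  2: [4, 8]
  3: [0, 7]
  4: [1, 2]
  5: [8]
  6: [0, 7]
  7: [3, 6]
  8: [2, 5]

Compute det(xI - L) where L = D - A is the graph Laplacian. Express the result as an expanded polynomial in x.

Reading degrees in the order [0, 1, 2, 3, 4, 5, 6, 7, 8] gives [2, 1, 2, 2, 2, 1, 2, 2, 2]; set D = diag(2, 1, 2, 2, 2, 1, 2, 2, 2) and form L = D - A. Computing det(xI - L) by cofactor expansion (or equivalently via sum-over-permutations) gives x^9 - 16x^8 + 105x^7 - 364x^6 + 713x^5 - 776x^4 + 420x^3 - 80x^2. Since p(0) = det(-L) = 0, x divides p(x). The eigenvalues sum to 16, which equals trace(L) = 2|E|.

x^9 - 16x^8 + 105x^7 - 364x^6 + 713x^5 - 776x^4 + 420x^3 - 80x^2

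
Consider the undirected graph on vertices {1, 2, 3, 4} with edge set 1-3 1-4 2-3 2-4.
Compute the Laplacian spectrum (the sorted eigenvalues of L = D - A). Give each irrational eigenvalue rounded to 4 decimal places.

Each diagonal entry of L is the vertex degree and each off-diagonal entry is -1 where an edge is present, 0 otherwise; in the order [1, 2, 3, 4] the diagonal is [2, 2, 2, 2]. Since every row of L sums to 0, the all-ones vector is in the kernel and 0 is an eigenvalue. By the matrix-tree theorem the graph has (1/4) * product of the nonzero eigenvalues = 4 spanning trees.

[0, 2, 2, 4]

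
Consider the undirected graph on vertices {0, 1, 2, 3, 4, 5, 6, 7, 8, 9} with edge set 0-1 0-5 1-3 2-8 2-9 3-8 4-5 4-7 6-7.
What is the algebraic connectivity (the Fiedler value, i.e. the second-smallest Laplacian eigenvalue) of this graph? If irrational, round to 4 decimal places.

Each diagonal entry of L is the vertex degree and each off-diagonal entry is -1 where an edge is present, 0 otherwise; in the order [0, 1, 2, 3, 4, 5, 6, 7, 8, 9] the diagonal is [2, 2, 2, 2, 2, 2, 1, 2, 2, 1]. The sorted Laplacian eigenvalues are [0, 0.0979, 0.3820, 0.8244, 1.3820, 2, 2.6180, 3.1756, 3.6180, 3.9021]; the algebraic connectivity is the second entry, 0.0979. By the matrix-tree theorem the graph has (1/10) * product of the nonzero eigenvalues = 1 spanning tree. There is one zero in the spectrum, matching the 1 component.

0.0979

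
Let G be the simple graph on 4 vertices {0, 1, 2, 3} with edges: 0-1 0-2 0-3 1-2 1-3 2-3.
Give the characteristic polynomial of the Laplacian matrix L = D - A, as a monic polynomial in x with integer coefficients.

x^4 - 12x^3 + 48x^2 - 64x

Reading degrees in the order [0, 1, 2, 3] gives [3, 3, 3, 3]; set D = diag(3, 3, 3, 3) and form L = D - A. L has integer entries, so p(x) = det(xI - L) has integer coefficients. Expanding the determinant yields x^4 - 12x^3 + 48x^2 - 64x. Since p(0) = det(-L) = 0, x divides p(x).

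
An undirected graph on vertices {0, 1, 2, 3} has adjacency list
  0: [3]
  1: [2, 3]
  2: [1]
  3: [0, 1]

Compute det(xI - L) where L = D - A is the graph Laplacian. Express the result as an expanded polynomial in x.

x^4 - 6x^3 + 10x^2 - 4x

Each diagonal entry of L is the vertex degree and each off-diagonal entry is -1 where an edge is present, 0 otherwise; in the order [0, 1, 2, 3] the diagonal is [1, 2, 1, 2]. Computing det(xI - L) by cofactor expansion (or equivalently via sum-over-permutations) gives x^4 - 6x^3 + 10x^2 - 4x. The constant term is 0 because L is singular (the all-ones vector lies in its kernel). The eigenvalues sum to 6, which equals trace(L) = 2|E|.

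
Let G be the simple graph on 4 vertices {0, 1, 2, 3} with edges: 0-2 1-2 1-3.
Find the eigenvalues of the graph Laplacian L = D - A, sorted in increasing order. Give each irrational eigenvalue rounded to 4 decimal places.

[0, 0.5858, 2, 3.4142]

With the vertex order [0, 1, 2, 3], the degrees are [1, 2, 2, 1], giving D = diag(1, 2, 2, 1) and L = D - A. L is symmetric positive semidefinite, so every eigenvalue is real and nonnegative. By the matrix-tree theorem the graph has (1/4) * product of the nonzero eigenvalues = 1 spanning tree.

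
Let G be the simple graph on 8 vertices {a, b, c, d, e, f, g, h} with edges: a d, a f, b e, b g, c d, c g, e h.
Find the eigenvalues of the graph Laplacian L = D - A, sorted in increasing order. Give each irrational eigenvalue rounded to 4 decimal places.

Reading degrees in the order [a, b, c, d, e, f, g, h] gives [2, 2, 2, 2, 2, 1, 2, 1]; set D = diag(2, 2, 2, 2, 2, 1, 2, 1) and form L = D - A. The multiplicity of 0 as a Laplacian eigenvalue equals the number of connected components. The single zero eigenvalue shows the graph is connected. The eigenvalues sum to 14, which equals trace(L) = 2|E|.

[0, 0.1522, 0.5858, 1.2346, 2, 2.7654, 3.4142, 3.8478]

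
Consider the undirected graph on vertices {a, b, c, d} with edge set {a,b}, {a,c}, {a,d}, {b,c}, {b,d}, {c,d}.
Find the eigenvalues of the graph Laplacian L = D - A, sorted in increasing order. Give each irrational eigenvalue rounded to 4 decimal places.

Each diagonal entry of L is the vertex degree and each off-diagonal entry is -1 where an edge is present, 0 otherwise; in the order [a, b, c, d] the diagonal is [3, 3, 3, 3]. Since every row of L sums to 0, the all-ones vector is in the kernel and 0 is an eigenvalue.

[0, 4, 4, 4]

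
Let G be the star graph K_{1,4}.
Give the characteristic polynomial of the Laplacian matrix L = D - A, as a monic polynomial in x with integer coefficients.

The graph has 5 vertices and degree multiset [4, 1, 1, 1, 1]; D is the diagonal matrix of degrees and L = D - A. L has integer entries, so p(x) = det(xI - L) has integer coefficients. Expanding the determinant yields x^5 - 8x^4 + 18x^3 - 16x^2 + 5x. The constant term is 0 because L is singular (the all-ones vector lies in its kernel). By the matrix-tree theorem the graph has (1/5) * product of the nonzero eigenvalues = 1 spanning tree.

x^5 - 8x^4 + 18x^3 - 16x^2 + 5x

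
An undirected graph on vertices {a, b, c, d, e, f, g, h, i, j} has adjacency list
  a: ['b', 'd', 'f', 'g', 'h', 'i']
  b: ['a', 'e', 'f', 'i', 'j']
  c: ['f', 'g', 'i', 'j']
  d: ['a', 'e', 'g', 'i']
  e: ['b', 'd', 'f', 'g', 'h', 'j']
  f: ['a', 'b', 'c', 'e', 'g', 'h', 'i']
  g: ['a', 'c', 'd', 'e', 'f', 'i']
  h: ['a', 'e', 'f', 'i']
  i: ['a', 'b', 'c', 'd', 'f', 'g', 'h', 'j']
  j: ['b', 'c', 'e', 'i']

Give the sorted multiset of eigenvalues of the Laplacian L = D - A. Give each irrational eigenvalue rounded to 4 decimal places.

[0, 3.0383, 3.6734, 4.0261, 5.0291, 5.9839, 6.6250, 7.9657, 8.2326, 9.4260]

Reading degrees in the order [a, b, c, d, e, f, g, h, i, j] gives [6, 5, 4, 4, 6, 7, 6, 4, 8, 4]; set D = diag(6, 5, 4, 4, 6, 7, 6, 4, 8, 4) and form L = D - A. The multiplicity of 0 as a Laplacian eigenvalue equals the number of connected components. The eigenvalues sum to 54, which equals trace(L) = 2|E|.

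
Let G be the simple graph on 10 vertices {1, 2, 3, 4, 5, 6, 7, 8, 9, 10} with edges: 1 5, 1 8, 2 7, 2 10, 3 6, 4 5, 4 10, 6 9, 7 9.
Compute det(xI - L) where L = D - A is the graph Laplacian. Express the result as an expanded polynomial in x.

x^10 - 18x^9 + 136x^8 - 560x^7 + 1365x^6 - 2002x^5 + 1716x^4 - 792x^3 + 165x^2 - 10x

Each diagonal entry of L is the vertex degree and each off-diagonal entry is -1 where an edge is present, 0 otherwise; in the order [1, 2, 3, 4, 5, 6, 7, 8, 9, 10] the diagonal is [2, 2, 1, 2, 2, 2, 2, 1, 2, 2]. Computing det(xI - L) by cofactor expansion (or equivalently via sum-over-permutations) gives x^10 - 18x^9 + 136x^8 - 560x^7 + 1365x^6 - 2002x^5 + 1716x^4 - 792x^3 + 165x^2 - 10x. The constant term is 0 because L is singular (the all-ones vector lies in its kernel). The largest eigenvalue, 3.9021, is at most the vertex count 10.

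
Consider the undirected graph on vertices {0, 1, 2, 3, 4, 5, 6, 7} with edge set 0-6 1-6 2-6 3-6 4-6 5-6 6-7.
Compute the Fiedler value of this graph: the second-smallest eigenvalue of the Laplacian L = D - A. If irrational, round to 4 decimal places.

1

Reading degrees in the order [0, 1, 2, 3, 4, 5, 6, 7] gives [1, 1, 1, 1, 1, 1, 7, 1]; set D = diag(1, 1, 1, 1, 1, 1, 7, 1) and form L = D - A. Computing the eigenvalues of L and sorting gives [0, 1, 1, 1, 1, 1, 1, 8]. The Fiedler value lambda_2 = 1 is strictly positive, so the graph is connected. There is one zero in the spectrum, matching the 1 component.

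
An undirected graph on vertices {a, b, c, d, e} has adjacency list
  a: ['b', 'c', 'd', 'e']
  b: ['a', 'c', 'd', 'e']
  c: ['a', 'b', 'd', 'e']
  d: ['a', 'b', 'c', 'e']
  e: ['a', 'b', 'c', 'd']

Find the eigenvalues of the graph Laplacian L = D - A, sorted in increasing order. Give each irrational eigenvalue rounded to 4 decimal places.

[0, 5, 5, 5, 5]

Each diagonal entry of L is the vertex degree and each off-diagonal entry is -1 where an edge is present, 0 otherwise; in the order [a, b, c, d, e] the diagonal is [4, 4, 4, 4, 4]. Since every row of L sums to 0, the all-ones vector is in the kernel and 0 is an eigenvalue. The largest eigenvalue, 5, is at most the vertex count 5.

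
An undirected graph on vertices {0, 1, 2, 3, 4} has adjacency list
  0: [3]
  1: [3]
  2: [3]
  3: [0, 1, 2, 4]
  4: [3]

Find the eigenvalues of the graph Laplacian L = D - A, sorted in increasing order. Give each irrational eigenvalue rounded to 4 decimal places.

With the vertex order [0, 1, 2, 3, 4], the degrees are [1, 1, 1, 4, 1], giving D = diag(1, 1, 1, 4, 1) and L = D - A. L is symmetric positive semidefinite, so every eigenvalue is real and nonnegative. The largest eigenvalue, 5, is at most the vertex count 5. The eigenvalues sum to 8, which equals trace(L) = 2|E|.

[0, 1, 1, 1, 5]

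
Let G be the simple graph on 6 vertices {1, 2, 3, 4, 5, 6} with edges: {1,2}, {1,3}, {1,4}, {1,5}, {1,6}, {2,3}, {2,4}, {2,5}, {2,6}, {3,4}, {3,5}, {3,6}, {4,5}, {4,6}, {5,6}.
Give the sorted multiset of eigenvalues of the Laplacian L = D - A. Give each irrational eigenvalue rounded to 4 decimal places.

[0, 6, 6, 6, 6, 6]

With the vertex order [1, 2, 3, 4, 5, 6], the degrees are [5, 5, 5, 5, 5, 5], giving D = diag(5, 5, 5, 5, 5, 5) and L = D - A. Diagonalising L (or applying a numerical eigensolver to the 6x6 matrix) gives the spectrum above. The single zero eigenvalue shows the graph is connected.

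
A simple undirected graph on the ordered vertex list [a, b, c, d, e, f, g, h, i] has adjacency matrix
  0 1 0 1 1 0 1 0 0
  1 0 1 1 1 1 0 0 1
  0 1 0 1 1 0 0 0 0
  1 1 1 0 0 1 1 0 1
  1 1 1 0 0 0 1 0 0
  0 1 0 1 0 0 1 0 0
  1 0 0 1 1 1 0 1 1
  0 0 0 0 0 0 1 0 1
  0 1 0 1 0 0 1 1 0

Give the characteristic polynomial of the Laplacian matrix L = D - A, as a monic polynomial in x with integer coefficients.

Each diagonal entry of L is the vertex degree and each off-diagonal entry is -1 where an edge is present, 0 otherwise; in the order [a, b, c, d, e, f, g, h, i] the diagonal is [4, 6, 3, 6, 4, 3, 6, 2, 4]. L has integer entries, so p(x) = det(xI - L) has integer coefficients. Expanding the determinant yields x^9 - 38x^8 + 614x^7 - 5498x^6 + 29770x^5 - 99540x^4 + 200027x^3 - 219874x^2 + 100566x. The coefficient of x^8 equals -trace(L) = -38, matching the sum of degrees. The eigenvalues sum to 38, which equals trace(L) = 2|E|.

x^9 - 38x^8 + 614x^7 - 5498x^6 + 29770x^5 - 99540x^4 + 200027x^3 - 219874x^2 + 100566x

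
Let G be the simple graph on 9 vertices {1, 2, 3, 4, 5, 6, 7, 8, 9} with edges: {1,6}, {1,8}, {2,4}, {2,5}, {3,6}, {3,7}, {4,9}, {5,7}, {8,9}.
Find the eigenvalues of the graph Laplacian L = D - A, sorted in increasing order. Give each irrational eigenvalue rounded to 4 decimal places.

[0, 0.4679, 0.4679, 1.6527, 1.6527, 3, 3, 3.8794, 3.8794]

With the vertex order [1, 2, 3, 4, 5, 6, 7, 8, 9], the degrees are [2, 2, 2, 2, 2, 2, 2, 2, 2], giving D = diag(2, 2, 2, 2, 2, 2, 2, 2, 2) and L = D - A. L is symmetric positive semidefinite, so every eigenvalue is real and nonnegative.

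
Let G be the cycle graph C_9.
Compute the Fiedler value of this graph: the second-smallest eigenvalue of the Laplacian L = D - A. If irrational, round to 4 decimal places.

The graph has 9 vertices and degree multiset [2, 2, 2, 2, 2, 2, 2, 2, 2]; D is the diagonal matrix of degrees and L = D - A. Computing the eigenvalues of L and sorting gives [0, 0.4679, 0.4679, 1.6527, 1.6527, 3, 3, 3.8794, 3.8794]. The Fiedler value lambda_2 = 0.4679 is strictly positive, so the graph is connected. The largest eigenvalue, 3.8794, is at most the vertex count 9.

0.4679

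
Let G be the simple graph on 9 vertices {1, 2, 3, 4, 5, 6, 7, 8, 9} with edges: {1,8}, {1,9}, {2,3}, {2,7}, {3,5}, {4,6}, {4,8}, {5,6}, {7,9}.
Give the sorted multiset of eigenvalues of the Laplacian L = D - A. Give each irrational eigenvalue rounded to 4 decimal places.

[0, 0.4679, 0.4679, 1.6527, 1.6527, 3, 3, 3.8794, 3.8794]

With the vertex order [1, 2, 3, 4, 5, 6, 7, 8, 9], the degrees are [2, 2, 2, 2, 2, 2, 2, 2, 2], giving D = diag(2, 2, 2, 2, 2, 2, 2, 2, 2) and L = D - A. Diagonalising L (or applying a numerical eigensolver to the 9x9 matrix) gives the spectrum above. There is one zero in the spectrum, matching the 1 component. By the matrix-tree theorem the graph has (1/9) * product of the nonzero eigenvalues = 9 spanning trees.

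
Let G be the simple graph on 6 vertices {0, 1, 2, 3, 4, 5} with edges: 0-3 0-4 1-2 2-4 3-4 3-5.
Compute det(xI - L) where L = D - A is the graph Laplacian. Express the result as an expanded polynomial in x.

x^6 - 12x^5 + 52x^4 - 98x^3 + 76x^2 - 18x

Each diagonal entry of L is the vertex degree and each off-diagonal entry is -1 where an edge is present, 0 otherwise; in the order [0, 1, 2, 3, 4, 5] the diagonal is [2, 1, 2, 3, 3, 1]. L has integer entries, so p(x) = det(xI - L) has integer coefficients. Expanding the determinant yields x^6 - 12x^5 + 52x^4 - 98x^3 + 76x^2 - 18x. The constant term is 0 because L is singular (the all-ones vector lies in its kernel).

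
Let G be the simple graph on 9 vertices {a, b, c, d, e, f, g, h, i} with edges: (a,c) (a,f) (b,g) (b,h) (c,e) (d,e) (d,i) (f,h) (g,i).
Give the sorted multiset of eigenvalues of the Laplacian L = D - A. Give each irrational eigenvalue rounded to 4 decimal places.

[0, 0.4679, 0.4679, 1.6527, 1.6527, 3, 3, 3.8794, 3.8794]

With the vertex order [a, b, c, d, e, f, g, h, i], the degrees are [2, 2, 2, 2, 2, 2, 2, 2, 2], giving D = diag(2, 2, 2, 2, 2, 2, 2, 2, 2) and L = D - A. L is symmetric positive semidefinite, so every eigenvalue is real and nonnegative. The single zero eigenvalue shows the graph is connected. The eigenvalues sum to 18, which equals trace(L) = 2|E|. By the matrix-tree theorem the graph has (1/9) * product of the nonzero eigenvalues = 9 spanning trees.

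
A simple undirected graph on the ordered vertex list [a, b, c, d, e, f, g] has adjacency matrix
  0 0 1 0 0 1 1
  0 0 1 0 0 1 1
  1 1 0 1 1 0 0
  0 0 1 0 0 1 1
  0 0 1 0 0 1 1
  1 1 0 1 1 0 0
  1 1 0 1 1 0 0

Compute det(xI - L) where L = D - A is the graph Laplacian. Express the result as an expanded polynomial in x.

With the vertex order [a, b, c, d, e, f, g], the degrees are [3, 3, 4, 3, 3, 4, 4], giving D = diag(3, 3, 4, 3, 3, 4, 4) and L = D - A. Computing det(xI - L) by cofactor expansion (or equivalently via sum-over-permutations) gives x^7 - 24x^6 + 234x^5 - 1192x^4 + 3357x^3 - 4968x^2 + 3024x. The coefficient of x^6 equals -trace(L) = -24, matching the sum of degrees. The eigenvalues sum to 24, which equals trace(L) = 2|E|. There is one zero in the spectrum, matching the 1 component.

x^7 - 24x^6 + 234x^5 - 1192x^4 + 3357x^3 - 4968x^2 + 3024x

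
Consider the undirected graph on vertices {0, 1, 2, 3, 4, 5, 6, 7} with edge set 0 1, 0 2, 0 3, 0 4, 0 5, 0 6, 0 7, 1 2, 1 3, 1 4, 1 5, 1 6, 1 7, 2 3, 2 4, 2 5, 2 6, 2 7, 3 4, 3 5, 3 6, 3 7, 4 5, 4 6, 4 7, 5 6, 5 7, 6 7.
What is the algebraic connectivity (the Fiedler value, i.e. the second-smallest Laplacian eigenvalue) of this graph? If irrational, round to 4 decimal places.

Each diagonal entry of L is the vertex degree and each off-diagonal entry is -1 where an edge is present, 0 otherwise; in the order [0, 1, 2, 3, 4, 5, 6, 7] the diagonal is [7, 7, 7, 7, 7, 7, 7, 7]. Computing the eigenvalues of L and sorting gives [0, 8, 8, 8, 8, 8, 8, 8]. The Fiedler value lambda_2 = 8 is strictly positive, so the graph is connected. The largest eigenvalue, 8, is at most the vertex count 8. By the matrix-tree theorem the graph has (1/8) * product of the nonzero eigenvalues = 262144 spanning trees.

8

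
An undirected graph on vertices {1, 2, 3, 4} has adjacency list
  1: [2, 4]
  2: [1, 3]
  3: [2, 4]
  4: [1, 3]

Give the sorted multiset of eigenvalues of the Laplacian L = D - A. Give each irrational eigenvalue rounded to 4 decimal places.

Each diagonal entry of L is the vertex degree and each off-diagonal entry is -1 where an edge is present, 0 otherwise; in the order [1, 2, 3, 4] the diagonal is [2, 2, 2, 2]. Since every row of L sums to 0, the all-ones vector is in the kernel and 0 is an eigenvalue. The single zero eigenvalue shows the graph is connected. There is one zero in the spectrum, matching the 1 component.

[0, 2, 2, 4]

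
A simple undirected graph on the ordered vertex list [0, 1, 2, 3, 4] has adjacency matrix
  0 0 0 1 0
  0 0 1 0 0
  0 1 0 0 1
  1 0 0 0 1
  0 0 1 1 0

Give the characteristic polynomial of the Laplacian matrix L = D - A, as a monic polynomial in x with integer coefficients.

x^5 - 8x^4 + 21x^3 - 20x^2 + 5x

Reading degrees in the order [0, 1, 2, 3, 4] gives [1, 1, 2, 2, 2]; set D = diag(1, 1, 2, 2, 2) and form L = D - A. Computing det(xI - L) by cofactor expansion (or equivalently via sum-over-permutations) gives x^5 - 8x^4 + 21x^3 - 20x^2 + 5x. The coefficient of x^4 equals -trace(L) = -8, matching the sum of degrees.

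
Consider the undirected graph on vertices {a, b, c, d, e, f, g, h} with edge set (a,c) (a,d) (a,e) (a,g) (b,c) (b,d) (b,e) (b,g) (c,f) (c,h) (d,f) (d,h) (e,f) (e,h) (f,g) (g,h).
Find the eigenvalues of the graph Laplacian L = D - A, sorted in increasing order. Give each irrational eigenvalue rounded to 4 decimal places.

[0, 4, 4, 4, 4, 4, 4, 8]

Each diagonal entry of L is the vertex degree and each off-diagonal entry is -1 where an edge is present, 0 otherwise; in the order [a, b, c, d, e, f, g, h] the diagonal is [4, 4, 4, 4, 4, 4, 4, 4]. Diagonalising L (or applying a numerical eigensolver to the 8x8 matrix) gives the spectrum above. There is one zero in the spectrum, matching the 1 component. The largest eigenvalue, 8, is at most the vertex count 8.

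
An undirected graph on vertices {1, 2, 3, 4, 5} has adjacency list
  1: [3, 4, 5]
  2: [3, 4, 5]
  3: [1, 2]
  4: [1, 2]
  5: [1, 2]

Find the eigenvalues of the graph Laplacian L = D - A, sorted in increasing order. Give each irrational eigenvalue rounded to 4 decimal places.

Reading degrees in the order [1, 2, 3, 4, 5] gives [3, 3, 2, 2, 2]; set D = diag(3, 3, 2, 2, 2) and form L = D - A. The multiplicity of 0 as a Laplacian eigenvalue equals the number of connected components.

[0, 2, 2, 3, 5]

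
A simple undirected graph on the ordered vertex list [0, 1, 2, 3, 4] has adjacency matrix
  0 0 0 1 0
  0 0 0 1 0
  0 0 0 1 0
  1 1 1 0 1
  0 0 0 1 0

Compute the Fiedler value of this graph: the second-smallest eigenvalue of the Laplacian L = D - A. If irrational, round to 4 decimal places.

1

With the vertex order [0, 1, 2, 3, 4], the degrees are [1, 1, 1, 4, 1], giving D = diag(1, 1, 1, 4, 1) and L = D - A. The sorted Laplacian eigenvalues are [0, 1, 1, 1, 5]; the algebraic connectivity is the second entry, 1.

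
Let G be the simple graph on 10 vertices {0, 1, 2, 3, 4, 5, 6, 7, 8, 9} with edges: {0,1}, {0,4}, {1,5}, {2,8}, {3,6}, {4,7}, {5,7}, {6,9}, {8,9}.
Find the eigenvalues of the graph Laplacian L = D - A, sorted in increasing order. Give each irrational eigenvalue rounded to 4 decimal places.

Reading degrees in the order [0, 1, 2, 3, 4, 5, 6, 7, 8, 9] gives [2, 2, 1, 1, 2, 2, 2, 2, 2, 2]; set D = diag(2, 2, 1, 1, 2, 2, 2, 2, 2, 2) and form L = D - A. Since every row of L sums to 0, the all-ones vector is in the kernel and 0 is an eigenvalue. The 2 zero eigenvalues correspond to the 2 connected components.

[0, 0, 0.3820, 1.3820, 1.3820, 1.3820, 2.6180, 3.6180, 3.6180, 3.6180]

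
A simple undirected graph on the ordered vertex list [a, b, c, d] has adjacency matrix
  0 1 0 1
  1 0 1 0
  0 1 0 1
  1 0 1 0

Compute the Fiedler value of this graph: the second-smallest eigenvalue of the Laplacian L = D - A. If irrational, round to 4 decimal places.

Reading degrees in the order [a, b, c, d] gives [2, 2, 2, 2]; set D = diag(2, 2, 2, 2) and form L = D - A. The smallest Laplacian eigenvalue is always 0. The next one, lambda_2 = 2, measures how hard the graph is to disconnect: larger values mean better connectivity.

2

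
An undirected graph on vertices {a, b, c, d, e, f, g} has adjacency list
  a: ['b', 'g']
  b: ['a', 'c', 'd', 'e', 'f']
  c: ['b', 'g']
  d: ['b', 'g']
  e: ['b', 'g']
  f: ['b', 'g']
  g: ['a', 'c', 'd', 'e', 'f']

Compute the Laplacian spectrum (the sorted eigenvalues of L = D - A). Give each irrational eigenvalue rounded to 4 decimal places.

[0, 2, 2, 2, 2, 5, 7]

Each diagonal entry of L is the vertex degree and each off-diagonal entry is -1 where an edge is present, 0 otherwise; in the order [a, b, c, d, e, f, g] the diagonal is [2, 5, 2, 2, 2, 2, 5]. L is symmetric positive semidefinite, so every eigenvalue is real and nonnegative. The largest eigenvalue, 7, is at most the vertex count 7.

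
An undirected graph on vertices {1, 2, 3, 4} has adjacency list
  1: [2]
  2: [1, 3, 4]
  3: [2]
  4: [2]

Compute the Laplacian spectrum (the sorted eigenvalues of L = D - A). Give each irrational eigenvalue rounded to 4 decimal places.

[0, 1, 1, 4]

Each diagonal entry of L is the vertex degree and each off-diagonal entry is -1 where an edge is present, 0 otherwise; in the order [1, 2, 3, 4] the diagonal is [1, 3, 1, 1]. Since every row of L sums to 0, the all-ones vector is in the kernel and 0 is an eigenvalue. The single zero eigenvalue shows the graph is connected. By the matrix-tree theorem the graph has (1/4) * product of the nonzero eigenvalues = 1 spanning tree. There is one zero in the spectrum, matching the 1 component.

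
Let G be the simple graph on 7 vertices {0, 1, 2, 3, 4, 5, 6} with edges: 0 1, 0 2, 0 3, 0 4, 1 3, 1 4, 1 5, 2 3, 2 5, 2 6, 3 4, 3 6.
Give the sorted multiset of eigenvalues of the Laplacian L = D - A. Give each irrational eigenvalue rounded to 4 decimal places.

[0, 1.6830, 1.8789, 3.9145, 4.6534, 5.6122, 6.2581]

With the vertex order [0, 1, 2, 3, 4, 5, 6], the degrees are [4, 4, 4, 5, 3, 2, 2], giving D = diag(4, 4, 4, 5, 3, 2, 2) and L = D - A. The multiplicity of 0 as a Laplacian eigenvalue equals the number of connected components. The largest eigenvalue, 6.2581, is at most the vertex count 7.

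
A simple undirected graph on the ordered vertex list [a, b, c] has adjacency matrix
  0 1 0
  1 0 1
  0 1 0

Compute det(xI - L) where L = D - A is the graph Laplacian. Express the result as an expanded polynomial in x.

Each diagonal entry of L is the vertex degree and each off-diagonal entry is -1 where an edge is present, 0 otherwise; in the order [a, b, c] the diagonal is [1, 2, 1]. The eigenvalues of L are [0, 1, 3]; the characteristic polynomial is the product of (x - lambda_i), which multiplies out to x^3 - 4x^2 + 3x. The constant term is 0 because L is singular (the all-ones vector lies in its kernel). There is one zero in the spectrum, matching the 1 component. The largest eigenvalue, 3, is at most the vertex count 3.

x^3 - 4x^2 + 3x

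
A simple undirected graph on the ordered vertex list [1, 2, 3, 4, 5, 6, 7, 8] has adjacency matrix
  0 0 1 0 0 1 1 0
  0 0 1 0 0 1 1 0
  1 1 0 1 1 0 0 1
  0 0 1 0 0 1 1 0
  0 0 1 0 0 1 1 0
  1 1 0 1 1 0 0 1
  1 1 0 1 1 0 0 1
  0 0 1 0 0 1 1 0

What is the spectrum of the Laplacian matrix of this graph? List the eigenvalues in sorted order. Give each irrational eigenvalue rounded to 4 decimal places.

[0, 3, 3, 3, 3, 5, 5, 8]

Each diagonal entry of L is the vertex degree and each off-diagonal entry is -1 where an edge is present, 0 otherwise; in the order [1, 2, 3, 4, 5, 6, 7, 8] the diagonal is [3, 3, 5, 3, 3, 5, 5, 3]. L is symmetric positive semidefinite, so every eigenvalue is real and nonnegative. By the matrix-tree theorem the graph has (1/8) * product of the nonzero eigenvalues = 2025 spanning trees. There is one zero in the spectrum, matching the 1 component.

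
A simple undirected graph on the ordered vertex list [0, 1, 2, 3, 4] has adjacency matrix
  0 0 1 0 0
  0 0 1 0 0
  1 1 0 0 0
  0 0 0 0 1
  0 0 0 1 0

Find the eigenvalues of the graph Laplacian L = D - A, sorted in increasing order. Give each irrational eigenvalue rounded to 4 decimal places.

[0, 0, 1, 2, 3]

Each diagonal entry of L is the vertex degree and each off-diagonal entry is -1 where an edge is present, 0 otherwise; in the order [0, 1, 2, 3, 4] the diagonal is [1, 1, 2, 1, 1]. The multiplicity of 0 as a Laplacian eigenvalue equals the number of connected components. The 2 zero eigenvalues correspond to the 2 connected components.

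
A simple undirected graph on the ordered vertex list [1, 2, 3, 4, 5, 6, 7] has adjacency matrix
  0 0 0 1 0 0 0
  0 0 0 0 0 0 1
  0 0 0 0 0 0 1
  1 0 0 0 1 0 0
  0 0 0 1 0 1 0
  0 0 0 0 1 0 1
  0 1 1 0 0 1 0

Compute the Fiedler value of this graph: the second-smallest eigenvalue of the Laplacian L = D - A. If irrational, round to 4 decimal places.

Each diagonal entry of L is the vertex degree and each off-diagonal entry is -1 where an edge is present, 0 otherwise; in the order [1, 2, 3, 4, 5, 6, 7] the diagonal is [1, 1, 1, 2, 2, 2, 3]. The smallest Laplacian eigenvalue is always 0. The next one, lambda_2 = 0.2254, measures how hard the graph is to disconnect: larger values mean better connectivity. There is one zero in the spectrum, matching the 1 component. The eigenvalues sum to 12, which equals trace(L) = 2|E|.

0.2254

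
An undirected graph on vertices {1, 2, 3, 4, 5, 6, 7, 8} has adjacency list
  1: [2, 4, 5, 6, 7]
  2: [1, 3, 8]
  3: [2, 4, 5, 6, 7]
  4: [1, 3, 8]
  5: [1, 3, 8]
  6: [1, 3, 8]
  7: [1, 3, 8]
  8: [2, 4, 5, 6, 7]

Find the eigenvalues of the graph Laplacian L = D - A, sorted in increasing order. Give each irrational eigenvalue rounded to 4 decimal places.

Reading degrees in the order [1, 2, 3, 4, 5, 6, 7, 8] gives [5, 3, 5, 3, 3, 3, 3, 5]; set D = diag(5, 3, 5, 3, 3, 3, 3, 5) and form L = D - A. Since every row of L sums to 0, the all-ones vector is in the kernel and 0 is an eigenvalue. The single zero eigenvalue shows the graph is connected. There is one zero in the spectrum, matching the 1 component.

[0, 3, 3, 3, 3, 5, 5, 8]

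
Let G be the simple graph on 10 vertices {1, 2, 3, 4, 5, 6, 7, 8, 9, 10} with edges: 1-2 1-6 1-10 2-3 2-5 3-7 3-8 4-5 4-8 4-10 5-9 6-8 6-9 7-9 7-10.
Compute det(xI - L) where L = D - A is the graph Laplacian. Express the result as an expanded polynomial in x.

x^10 - 30x^9 + 390x^8 - 2880x^7 + 13305x^6 - 39882x^5 + 77640x^4 - 94800x^3 + 66000x^2 - 20000x

Each diagonal entry of L is the vertex degree and each off-diagonal entry is -1 where an edge is present, 0 otherwise; in the order [1, 2, 3, 4, 5, 6, 7, 8, 9, 10] the diagonal is [3, 3, 3, 3, 3, 3, 3, 3, 3, 3]. L has integer entries, so p(x) = det(xI - L) has integer coefficients. Expanding the determinant yields x^10 - 30x^9 + 390x^8 - 2880x^7 + 13305x^6 - 39882x^5 + 77640x^4 - 94800x^3 + 66000x^2 - 20000x. The coefficient of x^9 equals -trace(L) = -30, matching the sum of degrees. The largest eigenvalue, 5, is at most the vertex count 10.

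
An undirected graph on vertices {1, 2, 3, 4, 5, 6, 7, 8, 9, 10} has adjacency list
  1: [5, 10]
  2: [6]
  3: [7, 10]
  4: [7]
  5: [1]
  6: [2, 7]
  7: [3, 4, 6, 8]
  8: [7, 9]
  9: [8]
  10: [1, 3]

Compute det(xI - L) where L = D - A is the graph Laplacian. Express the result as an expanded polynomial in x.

Each diagonal entry of L is the vertex degree and each off-diagonal entry is -1 where an edge is present, 0 otherwise; in the order [1, 2, 3, 4, 5, 6, 7, 8, 9, 10] the diagonal is [2, 1, 2, 1, 1, 2, 4, 2, 1, 2]. Computing det(xI - L) by cofactor expansion (or equivalently via sum-over-permutations) gives x^10 - 18x^9 + 133x^8 - 526x^7 + 1214x^6 - 1670x^5 + 1343x^4 - 596x^3 + 129x^2 - 10x. Since p(0) = det(-L) = 0, x divides p(x). The eigenvalues sum to 18, which equals trace(L) = 2|E|. The largest eigenvalue, 5.2448, is at most the vertex count 10.

x^10 - 18x^9 + 133x^8 - 526x^7 + 1214x^6 - 1670x^5 + 1343x^4 - 596x^3 + 129x^2 - 10x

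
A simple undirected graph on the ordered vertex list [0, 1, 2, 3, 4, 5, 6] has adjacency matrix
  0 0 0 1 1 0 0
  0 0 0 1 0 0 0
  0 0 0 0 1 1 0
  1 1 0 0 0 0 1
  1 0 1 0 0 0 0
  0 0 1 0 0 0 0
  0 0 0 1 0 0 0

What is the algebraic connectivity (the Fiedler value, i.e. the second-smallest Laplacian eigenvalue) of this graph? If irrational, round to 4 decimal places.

0.2254

Reading degrees in the order [0, 1, 2, 3, 4, 5, 6] gives [2, 1, 2, 3, 2, 1, 1]; set D = diag(2, 1, 2, 3, 2, 1, 1) and form L = D - A. The smallest Laplacian eigenvalue is always 0. The next one, lambda_2 = 0.2254, measures how hard the graph is to disconnect: larger values mean better connectivity. The eigenvalues sum to 12, which equals trace(L) = 2|E|.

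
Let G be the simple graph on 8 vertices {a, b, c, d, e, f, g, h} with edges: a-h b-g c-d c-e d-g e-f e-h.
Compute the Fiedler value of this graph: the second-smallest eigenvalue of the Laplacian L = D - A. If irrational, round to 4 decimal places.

With the vertex order [a, b, c, d, e, f, g, h], the degrees are [1, 1, 2, 2, 3, 1, 2, 2], giving D = diag(1, 1, 2, 2, 3, 1, 2, 2) and L = D - A. The sorted Laplacian eigenvalues are [0, 0.1864, 0.5858, 1, 2, 2.4707, 3.4142, 4.3429]; the algebraic connectivity is the second entry, 0.1864.

0.1864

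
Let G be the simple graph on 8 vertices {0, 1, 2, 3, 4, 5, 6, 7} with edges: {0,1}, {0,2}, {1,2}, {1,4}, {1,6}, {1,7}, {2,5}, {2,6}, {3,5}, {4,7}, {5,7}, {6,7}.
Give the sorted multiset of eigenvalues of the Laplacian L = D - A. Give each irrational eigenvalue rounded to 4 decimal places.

[0, 0.6837, 1.5858, 2.3472, 3.1597, 4.4142, 5.5121, 6.2973]

With the vertex order [0, 1, 2, 3, 4, 5, 6, 7], the degrees are [2, 5, 4, 1, 2, 3, 3, 4], giving D = diag(2, 5, 4, 1, 2, 3, 3, 4) and L = D - A. Since every row of L sums to 0, the all-ones vector is in the kernel and 0 is an eigenvalue.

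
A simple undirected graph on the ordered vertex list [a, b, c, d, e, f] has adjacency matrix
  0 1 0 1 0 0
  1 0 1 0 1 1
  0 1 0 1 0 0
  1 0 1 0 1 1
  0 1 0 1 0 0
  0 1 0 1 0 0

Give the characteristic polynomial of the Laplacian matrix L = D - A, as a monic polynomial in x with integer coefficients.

Reading degrees in the order [a, b, c, d, e, f] gives [2, 4, 2, 4, 2, 2]; set D = diag(2, 4, 2, 4, 2, 2) and form L = D - A. Computing det(xI - L) by cofactor expansion (or equivalently via sum-over-permutations) gives x^6 - 16x^5 + 96x^4 - 272x^3 + 368x^2 - 192x. The coefficient of x^5 equals -trace(L) = -16, matching the sum of degrees. The eigenvalues sum to 16, which equals trace(L) = 2|E|.

x^6 - 16x^5 + 96x^4 - 272x^3 + 368x^2 - 192x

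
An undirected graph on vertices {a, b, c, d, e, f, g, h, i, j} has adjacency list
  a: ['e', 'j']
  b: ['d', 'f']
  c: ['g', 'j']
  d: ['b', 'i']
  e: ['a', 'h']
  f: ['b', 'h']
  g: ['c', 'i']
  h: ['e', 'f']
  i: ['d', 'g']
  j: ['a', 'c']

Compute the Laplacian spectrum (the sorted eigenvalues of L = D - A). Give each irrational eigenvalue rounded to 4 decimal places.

[0, 0.3820, 0.3820, 1.3820, 1.3820, 2.6180, 2.6180, 3.6180, 3.6180, 4]

Reading degrees in the order [a, b, c, d, e, f, g, h, i, j] gives [2, 2, 2, 2, 2, 2, 2, 2, 2, 2]; set D = diag(2, 2, 2, 2, 2, 2, 2, 2, 2, 2) and form L = D - A. L is symmetric positive semidefinite, so every eigenvalue is real and nonnegative. The single zero eigenvalue shows the graph is connected. The eigenvalues sum to 20, which equals trace(L) = 2|E|.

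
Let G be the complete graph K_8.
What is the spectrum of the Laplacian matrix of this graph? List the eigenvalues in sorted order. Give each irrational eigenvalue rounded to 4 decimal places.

The graph has 8 vertices and degree multiset [7, 7, 7, 7, 7, 7, 7, 7]; D is the diagonal matrix of degrees and L = D - A. The multiplicity of 0 as a Laplacian eigenvalue equals the number of connected components. By the matrix-tree theorem the graph has (1/8) * product of the nonzero eigenvalues = 262144 spanning trees. The eigenvalues sum to 56, which equals trace(L) = 2|E|.

[0, 8, 8, 8, 8, 8, 8, 8]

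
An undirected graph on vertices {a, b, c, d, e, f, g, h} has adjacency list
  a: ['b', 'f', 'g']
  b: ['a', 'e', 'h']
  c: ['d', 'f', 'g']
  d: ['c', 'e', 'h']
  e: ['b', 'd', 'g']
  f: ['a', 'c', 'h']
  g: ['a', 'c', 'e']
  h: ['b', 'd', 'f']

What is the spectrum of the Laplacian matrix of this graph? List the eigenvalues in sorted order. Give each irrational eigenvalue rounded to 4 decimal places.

[0, 2, 2, 2, 4, 4, 4, 6]

With the vertex order [a, b, c, d, e, f, g, h], the degrees are [3, 3, 3, 3, 3, 3, 3, 3], giving D = diag(3, 3, 3, 3, 3, 3, 3, 3) and L = D - A. L is symmetric positive semidefinite, so every eigenvalue is real and nonnegative. The largest eigenvalue, 6, is at most the vertex count 8. The eigenvalues sum to 24, which equals trace(L) = 2|E|.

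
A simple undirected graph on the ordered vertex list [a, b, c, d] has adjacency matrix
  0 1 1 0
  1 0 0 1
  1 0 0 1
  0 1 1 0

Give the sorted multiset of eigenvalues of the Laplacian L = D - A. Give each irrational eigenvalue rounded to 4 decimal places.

[0, 2, 2, 4]

Each diagonal entry of L is the vertex degree and each off-diagonal entry is -1 where an edge is present, 0 otherwise; in the order [a, b, c, d] the diagonal is [2, 2, 2, 2]. Since every row of L sums to 0, the all-ones vector is in the kernel and 0 is an eigenvalue. The eigenvalues sum to 8, which equals trace(L) = 2|E|. By the matrix-tree theorem the graph has (1/4) * product of the nonzero eigenvalues = 4 spanning trees.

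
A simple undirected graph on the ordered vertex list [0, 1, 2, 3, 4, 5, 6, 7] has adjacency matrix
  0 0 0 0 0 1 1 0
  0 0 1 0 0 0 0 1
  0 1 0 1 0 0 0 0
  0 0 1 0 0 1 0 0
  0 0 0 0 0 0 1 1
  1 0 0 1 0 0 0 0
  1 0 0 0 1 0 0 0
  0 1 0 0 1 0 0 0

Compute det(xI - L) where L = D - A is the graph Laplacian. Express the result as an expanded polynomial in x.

x^8 - 16x^7 + 104x^6 - 352x^5 + 660x^4 - 672x^3 + 336x^2 - 64x

Each diagonal entry of L is the vertex degree and each off-diagonal entry is -1 where an edge is present, 0 otherwise; in the order [0, 1, 2, 3, 4, 5, 6, 7] the diagonal is [2, 2, 2, 2, 2, 2, 2, 2]. L has integer entries, so p(x) = det(xI - L) has integer coefficients. Expanding the determinant yields x^8 - 16x^7 + 104x^6 - 352x^5 + 660x^4 - 672x^3 + 336x^2 - 64x. The constant term is 0 because L is singular (the all-ones vector lies in its kernel). The largest eigenvalue, 4, is at most the vertex count 8.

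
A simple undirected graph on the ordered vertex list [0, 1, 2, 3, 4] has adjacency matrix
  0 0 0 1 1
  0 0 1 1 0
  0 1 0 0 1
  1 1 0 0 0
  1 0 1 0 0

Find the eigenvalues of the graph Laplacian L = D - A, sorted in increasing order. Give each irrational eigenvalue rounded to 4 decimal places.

[0, 1.3820, 1.3820, 3.6180, 3.6180]

Each diagonal entry of L is the vertex degree and each off-diagonal entry is -1 where an edge is present, 0 otherwise; in the order [0, 1, 2, 3, 4] the diagonal is [2, 2, 2, 2, 2]. The multiplicity of 0 as a Laplacian eigenvalue equals the number of connected components. The single zero eigenvalue shows the graph is connected. The eigenvalues sum to 10, which equals trace(L) = 2|E|. There is one zero in the spectrum, matching the 1 component.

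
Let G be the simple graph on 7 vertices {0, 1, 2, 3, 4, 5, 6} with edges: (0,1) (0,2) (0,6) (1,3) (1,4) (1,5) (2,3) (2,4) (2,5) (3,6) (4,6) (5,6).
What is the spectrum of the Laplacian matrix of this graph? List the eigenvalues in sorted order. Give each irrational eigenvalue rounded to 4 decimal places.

[0, 3, 3, 3, 4, 4, 7]

With the vertex order [0, 1, 2, 3, 4, 5, 6], the degrees are [3, 4, 4, 3, 3, 3, 4], giving D = diag(3, 4, 4, 3, 3, 3, 4) and L = D - A. Since every row of L sums to 0, the all-ones vector is in the kernel and 0 is an eigenvalue. The single zero eigenvalue shows the graph is connected. By the matrix-tree theorem the graph has (1/7) * product of the nonzero eigenvalues = 432 spanning trees.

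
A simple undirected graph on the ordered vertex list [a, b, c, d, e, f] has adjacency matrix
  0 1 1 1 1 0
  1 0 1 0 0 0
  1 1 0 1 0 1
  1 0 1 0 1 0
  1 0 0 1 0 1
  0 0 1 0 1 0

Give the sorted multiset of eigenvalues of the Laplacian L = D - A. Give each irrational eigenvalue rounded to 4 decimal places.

Reading degrees in the order [a, b, c, d, e, f] gives [4, 2, 4, 3, 3, 2]; set D = diag(4, 2, 4, 3, 3, 2) and form L = D - A. The multiplicity of 0 as a Laplacian eigenvalue equals the number of connected components. By the matrix-tree theorem the graph has (1/6) * product of the nonzero eigenvalues = 61 spanning trees.

[0, 1.6072, 2.3023, 3.6405, 4.8631, 5.5869]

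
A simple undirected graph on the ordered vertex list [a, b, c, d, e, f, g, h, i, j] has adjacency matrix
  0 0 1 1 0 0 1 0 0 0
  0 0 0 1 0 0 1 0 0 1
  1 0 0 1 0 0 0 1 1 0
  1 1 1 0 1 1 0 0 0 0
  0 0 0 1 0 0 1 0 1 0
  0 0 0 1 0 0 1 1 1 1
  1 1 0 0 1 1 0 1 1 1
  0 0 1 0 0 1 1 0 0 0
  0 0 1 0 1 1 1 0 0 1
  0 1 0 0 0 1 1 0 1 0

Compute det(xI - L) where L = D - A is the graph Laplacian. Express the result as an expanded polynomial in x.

Reading degrees in the order [a, b, c, d, e, f, g, h, i, j] gives [3, 3, 4, 5, 3, 5, 7, 3, 5, 4]; set D = diag(3, 3, 4, 5, 3, 5, 7, 3, 5, 4) and form L = D - A. L has integer entries, so p(x) = det(xI - L) has integer coefficients. Expanding the determinant yields x^10 - 42x^9 + 765x^8 - 7928x^7 + 51502x^6 - 217446x^5 + 596641x^4 - 1026008x^3 + 1003659x^2 - 425720x. Since p(0) = det(-L) = 0, x divides p(x).

x^10 - 42x^9 + 765x^8 - 7928x^7 + 51502x^6 - 217446x^5 + 596641x^4 - 1026008x^3 + 1003659x^2 - 425720x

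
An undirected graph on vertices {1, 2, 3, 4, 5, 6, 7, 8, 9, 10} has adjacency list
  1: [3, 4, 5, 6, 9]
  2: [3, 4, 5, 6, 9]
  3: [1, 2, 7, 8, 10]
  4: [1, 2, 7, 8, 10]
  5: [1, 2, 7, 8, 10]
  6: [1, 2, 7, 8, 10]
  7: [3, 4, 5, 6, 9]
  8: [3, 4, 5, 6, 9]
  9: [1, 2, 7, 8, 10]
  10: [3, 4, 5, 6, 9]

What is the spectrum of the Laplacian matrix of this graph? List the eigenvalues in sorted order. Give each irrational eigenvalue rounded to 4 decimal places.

[0, 5, 5, 5, 5, 5, 5, 5, 5, 10]

Reading degrees in the order [1, 2, 3, 4, 5, 6, 7, 8, 9, 10] gives [5, 5, 5, 5, 5, 5, 5, 5, 5, 5]; set D = diag(5, 5, 5, 5, 5, 5, 5, 5, 5, 5) and form L = D - A. Diagonalising L (or applying a numerical eigensolver to the 10x10 matrix) gives the spectrum above. The single zero eigenvalue shows the graph is connected. The largest eigenvalue, 10, is at most the vertex count 10. The eigenvalues sum to 50, which equals trace(L) = 2|E|.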